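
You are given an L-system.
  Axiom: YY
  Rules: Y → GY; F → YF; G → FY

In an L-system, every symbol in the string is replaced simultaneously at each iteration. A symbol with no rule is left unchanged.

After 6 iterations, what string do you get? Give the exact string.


Answer: YFGYFYGYFYGYGYYFGYYFFYGYYFGYFYGYFYGYGYYFYFGYFYGYGYYFFYGYYFGYFYGYYFGYFYGYFYGYGYYFGYYFFYGYYFGYFYGYFYGYGYYFYFGYFYGYGYYFFYGYYFGYFYGY

Derivation:
Step 0: YY
Step 1: GYGY
Step 2: FYGYFYGY
Step 3: YFGYFYGYYFGYFYGY
Step 4: GYYFFYGYYFGYFYGYGYYFFYGYYFGYFYGY
Step 5: FYGYGYYFYFGYFYGYGYYFFYGYYFGYFYGYFYGYGYYFYFGYFYGYGYYFFYGYYFGYFYGY
Step 6: YFGYFYGYFYGYGYYFGYYFFYGYYFGYFYGYFYGYGYYFYFGYFYGYGYYFFYGYYFGYFYGYYFGYFYGYFYGYGYYFGYYFFYGYYFGYFYGYFYGYGYYFYFGYFYGYGYYFFYGYYFGYFYGY


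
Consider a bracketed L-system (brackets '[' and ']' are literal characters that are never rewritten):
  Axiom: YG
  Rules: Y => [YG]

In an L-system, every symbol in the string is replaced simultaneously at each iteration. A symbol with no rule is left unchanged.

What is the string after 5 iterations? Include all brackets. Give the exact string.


Step 0: YG
Step 1: [YG]G
Step 2: [[YG]G]G
Step 3: [[[YG]G]G]G
Step 4: [[[[YG]G]G]G]G
Step 5: [[[[[YG]G]G]G]G]G

Answer: [[[[[YG]G]G]G]G]G


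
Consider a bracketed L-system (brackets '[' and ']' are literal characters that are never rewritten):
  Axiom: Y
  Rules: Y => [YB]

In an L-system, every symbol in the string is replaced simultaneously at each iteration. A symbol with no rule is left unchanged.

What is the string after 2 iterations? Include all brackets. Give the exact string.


Answer: [[YB]B]

Derivation:
Step 0: Y
Step 1: [YB]
Step 2: [[YB]B]


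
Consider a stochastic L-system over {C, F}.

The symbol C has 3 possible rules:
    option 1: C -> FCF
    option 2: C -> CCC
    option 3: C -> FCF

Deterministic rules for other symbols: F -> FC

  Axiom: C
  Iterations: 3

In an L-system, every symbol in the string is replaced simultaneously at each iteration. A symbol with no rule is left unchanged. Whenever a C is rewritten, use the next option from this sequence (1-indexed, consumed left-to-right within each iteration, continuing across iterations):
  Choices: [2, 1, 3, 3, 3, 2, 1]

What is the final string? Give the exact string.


Answer: FCFCFFCFCCCCFCFCFCFFC

Derivation:
Step 0: C
Step 1: CCC  (used choices [2])
Step 2: FCFFCFFCF  (used choices [1, 3, 3])
Step 3: FCFCFFCFCCCCFCFCFCFFC  (used choices [3, 2, 1])


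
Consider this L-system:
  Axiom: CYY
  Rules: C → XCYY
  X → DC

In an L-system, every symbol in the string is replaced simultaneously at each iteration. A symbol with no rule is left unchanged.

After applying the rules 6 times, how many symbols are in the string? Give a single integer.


Answer: 75

Derivation:
Step 0: length = 3
Step 1: length = 6
Step 2: length = 10
Step 3: length = 17
Step 4: length = 28
Step 5: length = 46
Step 6: length = 75


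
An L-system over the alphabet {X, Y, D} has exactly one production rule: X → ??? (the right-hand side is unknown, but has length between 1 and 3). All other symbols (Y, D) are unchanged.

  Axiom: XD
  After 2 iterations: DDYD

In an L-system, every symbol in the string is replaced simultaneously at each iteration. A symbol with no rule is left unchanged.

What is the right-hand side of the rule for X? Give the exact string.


Answer: DDY

Derivation:
Trying X → DDY:
  Step 0: XD
  Step 1: DDYD
  Step 2: DDYD
Matches the given result.


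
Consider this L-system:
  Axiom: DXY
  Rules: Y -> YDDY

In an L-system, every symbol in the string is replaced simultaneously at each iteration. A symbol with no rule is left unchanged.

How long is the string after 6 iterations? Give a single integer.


Answer: 192

Derivation:
Step 0: length = 3
Step 1: length = 6
Step 2: length = 12
Step 3: length = 24
Step 4: length = 48
Step 5: length = 96
Step 6: length = 192


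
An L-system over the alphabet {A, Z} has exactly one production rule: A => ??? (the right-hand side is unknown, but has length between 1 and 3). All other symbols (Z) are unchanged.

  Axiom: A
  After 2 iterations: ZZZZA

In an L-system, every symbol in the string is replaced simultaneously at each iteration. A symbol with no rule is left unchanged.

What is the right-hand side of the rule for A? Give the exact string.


Trying A => ZZA:
  Step 0: A
  Step 1: ZZA
  Step 2: ZZZZA
Matches the given result.

Answer: ZZA


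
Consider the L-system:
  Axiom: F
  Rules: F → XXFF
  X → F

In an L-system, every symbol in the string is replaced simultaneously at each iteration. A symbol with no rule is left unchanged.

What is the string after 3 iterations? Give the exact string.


Answer: XXFFXXFFFFXXFFXXFFFFXXFFXXFF

Derivation:
Step 0: F
Step 1: XXFF
Step 2: FFXXFFXXFF
Step 3: XXFFXXFFFFXXFFXXFFFFXXFFXXFF


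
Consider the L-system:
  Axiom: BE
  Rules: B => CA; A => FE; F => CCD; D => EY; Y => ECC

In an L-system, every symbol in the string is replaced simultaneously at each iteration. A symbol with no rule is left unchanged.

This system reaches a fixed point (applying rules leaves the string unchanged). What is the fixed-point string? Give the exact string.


Step 0: BE
Step 1: CAE
Step 2: CFEE
Step 3: CCCDEE
Step 4: CCCEYEE
Step 5: CCCEECCEE
Step 6: CCCEECCEE  (unchanged — fixed point at step 5)

Answer: CCCEECCEE


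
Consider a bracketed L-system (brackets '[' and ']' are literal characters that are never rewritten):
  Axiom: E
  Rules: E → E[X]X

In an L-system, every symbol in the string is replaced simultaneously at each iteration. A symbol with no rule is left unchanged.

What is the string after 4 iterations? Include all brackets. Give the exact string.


Step 0: E
Step 1: E[X]X
Step 2: E[X]X[X]X
Step 3: E[X]X[X]X[X]X
Step 4: E[X]X[X]X[X]X[X]X

Answer: E[X]X[X]X[X]X[X]X


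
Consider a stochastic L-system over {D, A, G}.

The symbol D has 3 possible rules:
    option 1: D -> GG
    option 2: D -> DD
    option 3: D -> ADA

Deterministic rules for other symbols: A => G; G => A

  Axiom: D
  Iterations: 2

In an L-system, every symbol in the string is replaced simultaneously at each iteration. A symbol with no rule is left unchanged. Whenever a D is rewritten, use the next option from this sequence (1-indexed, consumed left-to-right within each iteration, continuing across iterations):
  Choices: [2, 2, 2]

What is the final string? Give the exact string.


Step 0: D
Step 1: DD  (used choices [2])
Step 2: DDDD  (used choices [2, 2])

Answer: DDDD


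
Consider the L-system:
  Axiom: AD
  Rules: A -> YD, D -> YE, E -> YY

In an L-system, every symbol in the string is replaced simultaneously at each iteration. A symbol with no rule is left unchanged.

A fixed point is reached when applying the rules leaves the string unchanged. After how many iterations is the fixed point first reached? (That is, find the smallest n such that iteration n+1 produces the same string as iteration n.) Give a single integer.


Step 0: AD
Step 1: YDYE
Step 2: YYEYYY
Step 3: YYYYYYY
Step 4: YYYYYYY  (unchanged — fixed point at step 3)

Answer: 3


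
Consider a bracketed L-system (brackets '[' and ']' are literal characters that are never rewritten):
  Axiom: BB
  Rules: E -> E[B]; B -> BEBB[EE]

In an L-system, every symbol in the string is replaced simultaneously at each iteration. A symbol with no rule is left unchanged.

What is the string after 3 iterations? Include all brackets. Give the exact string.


Answer: BEBB[EE]E[B]BEBB[EE]BEBB[EE][E[B]E[B]]E[B][BEBB[EE]]BEBB[EE]E[B]BEBB[EE]BEBB[EE][E[B]E[B]]BEBB[EE]E[B]BEBB[EE]BEBB[EE][E[B]E[B]][E[B][BEBB[EE]]E[B][BEBB[EE]]]BEBB[EE]E[B]BEBB[EE]BEBB[EE][E[B]E[B]]E[B][BEBB[EE]]BEBB[EE]E[B]BEBB[EE]BEBB[EE][E[B]E[B]]BEBB[EE]E[B]BEBB[EE]BEBB[EE][E[B]E[B]][E[B][BEBB[EE]]E[B][BEBB[EE]]]

Derivation:
Step 0: BB
Step 1: BEBB[EE]BEBB[EE]
Step 2: BEBB[EE]E[B]BEBB[EE]BEBB[EE][E[B]E[B]]BEBB[EE]E[B]BEBB[EE]BEBB[EE][E[B]E[B]]
Step 3: BEBB[EE]E[B]BEBB[EE]BEBB[EE][E[B]E[B]]E[B][BEBB[EE]]BEBB[EE]E[B]BEBB[EE]BEBB[EE][E[B]E[B]]BEBB[EE]E[B]BEBB[EE]BEBB[EE][E[B]E[B]][E[B][BEBB[EE]]E[B][BEBB[EE]]]BEBB[EE]E[B]BEBB[EE]BEBB[EE][E[B]E[B]]E[B][BEBB[EE]]BEBB[EE]E[B]BEBB[EE]BEBB[EE][E[B]E[B]]BEBB[EE]E[B]BEBB[EE]BEBB[EE][E[B]E[B]][E[B][BEBB[EE]]E[B][BEBB[EE]]]


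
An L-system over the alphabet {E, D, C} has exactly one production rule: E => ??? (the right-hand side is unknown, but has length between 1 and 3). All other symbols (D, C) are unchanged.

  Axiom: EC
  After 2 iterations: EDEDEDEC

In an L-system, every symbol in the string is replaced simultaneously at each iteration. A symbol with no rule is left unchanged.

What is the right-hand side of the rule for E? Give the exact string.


Trying E => EDE:
  Step 0: EC
  Step 1: EDEC
  Step 2: EDEDEDEC
Matches the given result.

Answer: EDE


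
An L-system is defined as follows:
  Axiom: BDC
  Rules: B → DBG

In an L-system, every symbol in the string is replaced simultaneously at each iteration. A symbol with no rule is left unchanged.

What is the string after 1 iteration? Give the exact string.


Answer: DBGDC

Derivation:
Step 0: BDC
Step 1: DBGDC


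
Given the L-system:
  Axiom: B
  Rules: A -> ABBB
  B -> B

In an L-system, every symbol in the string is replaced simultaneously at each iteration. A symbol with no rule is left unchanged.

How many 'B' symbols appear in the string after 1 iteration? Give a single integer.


Answer: 1

Derivation:
Step 0: B  (1 'B')
Step 1: B  (1 'B')


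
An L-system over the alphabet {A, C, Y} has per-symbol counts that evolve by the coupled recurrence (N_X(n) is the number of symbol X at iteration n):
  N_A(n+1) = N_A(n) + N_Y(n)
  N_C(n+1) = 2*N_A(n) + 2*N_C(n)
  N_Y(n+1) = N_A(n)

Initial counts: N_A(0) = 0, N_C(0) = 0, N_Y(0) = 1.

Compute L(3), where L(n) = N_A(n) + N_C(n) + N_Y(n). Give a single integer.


Answer: 9

Derivation:
Step 0: N_A=0, N_C=0, N_Y=1, L=1
Step 1: N_A=1, N_C=0, N_Y=0, L=1
Step 2: N_A=1, N_C=2, N_Y=1, L=4
Step 3: N_A=2, N_C=6, N_Y=1, L=9


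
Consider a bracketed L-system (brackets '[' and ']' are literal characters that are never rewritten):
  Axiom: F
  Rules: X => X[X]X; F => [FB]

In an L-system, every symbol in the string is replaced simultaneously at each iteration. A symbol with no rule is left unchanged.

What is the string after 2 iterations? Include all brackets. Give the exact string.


Step 0: F
Step 1: [FB]
Step 2: [[FB]B]

Answer: [[FB]B]


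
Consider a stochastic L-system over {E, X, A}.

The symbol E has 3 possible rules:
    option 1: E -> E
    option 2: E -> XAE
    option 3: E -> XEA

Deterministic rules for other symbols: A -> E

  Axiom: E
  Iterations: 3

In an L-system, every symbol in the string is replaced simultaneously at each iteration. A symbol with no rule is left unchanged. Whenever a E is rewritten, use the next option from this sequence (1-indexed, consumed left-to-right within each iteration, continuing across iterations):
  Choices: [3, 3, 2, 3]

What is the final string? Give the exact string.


Step 0: E
Step 1: XEA  (used choices [3])
Step 2: XXEAE  (used choices [3])
Step 3: XXXAEEXEA  (used choices [2, 3])

Answer: XXXAEEXEA


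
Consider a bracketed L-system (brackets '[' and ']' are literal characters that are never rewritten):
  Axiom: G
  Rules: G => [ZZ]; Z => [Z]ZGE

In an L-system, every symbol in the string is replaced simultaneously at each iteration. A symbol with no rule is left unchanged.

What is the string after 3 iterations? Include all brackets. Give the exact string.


Step 0: G
Step 1: [ZZ]
Step 2: [[Z]ZGE[Z]ZGE]
Step 3: [[[Z]ZGE][Z]ZGE[ZZ]E[[Z]ZGE][Z]ZGE[ZZ]E]

Answer: [[[Z]ZGE][Z]ZGE[ZZ]E[[Z]ZGE][Z]ZGE[ZZ]E]


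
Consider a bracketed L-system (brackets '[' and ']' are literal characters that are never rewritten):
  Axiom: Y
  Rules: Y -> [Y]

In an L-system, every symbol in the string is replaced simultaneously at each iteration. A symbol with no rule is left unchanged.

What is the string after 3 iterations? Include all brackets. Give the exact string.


Step 0: Y
Step 1: [Y]
Step 2: [[Y]]
Step 3: [[[Y]]]

Answer: [[[Y]]]


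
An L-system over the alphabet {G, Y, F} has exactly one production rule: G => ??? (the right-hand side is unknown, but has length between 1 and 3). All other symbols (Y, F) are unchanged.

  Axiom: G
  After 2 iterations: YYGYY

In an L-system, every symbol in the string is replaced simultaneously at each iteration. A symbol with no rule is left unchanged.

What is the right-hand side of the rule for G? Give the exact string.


Trying G => YGY:
  Step 0: G
  Step 1: YGY
  Step 2: YYGYY
Matches the given result.

Answer: YGY


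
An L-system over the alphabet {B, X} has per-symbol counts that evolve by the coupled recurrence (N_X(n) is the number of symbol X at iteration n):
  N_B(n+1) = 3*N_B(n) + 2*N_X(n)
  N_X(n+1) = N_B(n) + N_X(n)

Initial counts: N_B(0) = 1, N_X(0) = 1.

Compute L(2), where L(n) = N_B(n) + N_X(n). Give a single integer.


Answer: 26

Derivation:
Step 0: N_B=1, N_X=1, L=2
Step 1: N_B=5, N_X=2, L=7
Step 2: N_B=19, N_X=7, L=26


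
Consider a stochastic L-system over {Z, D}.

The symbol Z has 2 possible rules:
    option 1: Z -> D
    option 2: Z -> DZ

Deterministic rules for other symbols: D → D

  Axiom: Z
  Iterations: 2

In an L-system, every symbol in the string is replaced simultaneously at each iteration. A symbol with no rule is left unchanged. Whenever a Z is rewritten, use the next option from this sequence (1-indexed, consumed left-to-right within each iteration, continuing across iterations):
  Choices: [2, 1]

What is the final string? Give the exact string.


Step 0: Z
Step 1: DZ  (used choices [2])
Step 2: DD  (used choices [1])

Answer: DD


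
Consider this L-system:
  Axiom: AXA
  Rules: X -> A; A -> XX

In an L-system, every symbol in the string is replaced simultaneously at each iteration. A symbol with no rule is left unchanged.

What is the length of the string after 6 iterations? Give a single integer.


Step 0: length = 3
Step 1: length = 5
Step 2: length = 6
Step 3: length = 10
Step 4: length = 12
Step 5: length = 20
Step 6: length = 24

Answer: 24


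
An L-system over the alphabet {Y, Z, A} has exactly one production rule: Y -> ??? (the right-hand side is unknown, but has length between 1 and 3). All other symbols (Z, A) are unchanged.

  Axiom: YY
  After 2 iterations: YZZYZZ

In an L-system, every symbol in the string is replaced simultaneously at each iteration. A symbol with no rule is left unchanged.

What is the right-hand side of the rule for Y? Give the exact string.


Answer: YZ

Derivation:
Trying Y -> YZ:
  Step 0: YY
  Step 1: YZYZ
  Step 2: YZZYZZ
Matches the given result.


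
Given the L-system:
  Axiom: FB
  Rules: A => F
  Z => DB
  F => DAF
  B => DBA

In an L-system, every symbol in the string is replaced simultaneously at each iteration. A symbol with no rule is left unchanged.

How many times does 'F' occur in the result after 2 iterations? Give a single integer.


Answer: 3

Derivation:
Step 0: FB  (1 'F')
Step 1: DAFDBA  (1 'F')
Step 2: DFDAFDDBAF  (3 'F')


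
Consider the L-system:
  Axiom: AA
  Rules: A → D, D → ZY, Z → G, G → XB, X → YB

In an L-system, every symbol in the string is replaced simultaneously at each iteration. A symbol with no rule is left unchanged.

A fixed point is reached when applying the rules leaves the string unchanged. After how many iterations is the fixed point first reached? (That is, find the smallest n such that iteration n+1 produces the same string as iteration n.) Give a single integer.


Step 0: AA
Step 1: DD
Step 2: ZYZY
Step 3: GYGY
Step 4: XBYXBY
Step 5: YBBYYBBY
Step 6: YBBYYBBY  (unchanged — fixed point at step 5)

Answer: 5


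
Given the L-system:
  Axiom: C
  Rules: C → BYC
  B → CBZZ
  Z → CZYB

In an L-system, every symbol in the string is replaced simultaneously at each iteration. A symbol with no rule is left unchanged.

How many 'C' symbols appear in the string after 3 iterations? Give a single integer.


Answer: 6

Derivation:
Step 0: C  (1 'C')
Step 1: BYC  (1 'C')
Step 2: CBZZYBYC  (2 'C')
Step 3: BYCCBZZCZYBCZYBYCBZZYBYC  (6 'C')


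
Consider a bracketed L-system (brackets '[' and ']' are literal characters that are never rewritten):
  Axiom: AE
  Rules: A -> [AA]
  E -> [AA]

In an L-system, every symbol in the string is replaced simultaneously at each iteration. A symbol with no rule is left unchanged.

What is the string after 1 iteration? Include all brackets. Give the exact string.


Answer: [AA][AA]

Derivation:
Step 0: AE
Step 1: [AA][AA]


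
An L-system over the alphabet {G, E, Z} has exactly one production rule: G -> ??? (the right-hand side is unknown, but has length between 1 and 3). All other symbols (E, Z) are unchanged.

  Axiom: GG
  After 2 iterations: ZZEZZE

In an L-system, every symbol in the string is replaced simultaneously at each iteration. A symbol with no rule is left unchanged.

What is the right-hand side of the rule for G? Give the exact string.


Answer: ZZE

Derivation:
Trying G -> ZZE:
  Step 0: GG
  Step 1: ZZEZZE
  Step 2: ZZEZZE
Matches the given result.


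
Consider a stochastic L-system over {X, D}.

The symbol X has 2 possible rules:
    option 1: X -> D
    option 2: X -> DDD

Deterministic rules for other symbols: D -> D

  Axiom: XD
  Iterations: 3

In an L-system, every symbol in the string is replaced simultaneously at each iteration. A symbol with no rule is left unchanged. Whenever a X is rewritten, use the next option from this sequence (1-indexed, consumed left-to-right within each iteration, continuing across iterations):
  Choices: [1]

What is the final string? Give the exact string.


Answer: DD

Derivation:
Step 0: XD
Step 1: DD  (used choices [1])
Step 2: DD  (used choices [])
Step 3: DD  (used choices [])


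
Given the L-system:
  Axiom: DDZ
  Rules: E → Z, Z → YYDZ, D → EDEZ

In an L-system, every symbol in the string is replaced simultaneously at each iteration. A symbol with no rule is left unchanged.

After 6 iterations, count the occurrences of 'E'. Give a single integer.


Step 0: length=3, 'E' count=0
Step 1: length=12, 'E' count=4
Step 2: length=30, 'E' count=6
Step 3: length=78, 'E' count=12
Step 4: length=192, 'E' count=32
Step 5: length=456, 'E' count=76
Step 6: length=1080, 'E' count=176
Final string: YYYYDZZEDEZZYYDZYYDZYYEDEZYYDZYYZEDEZZYYDZYYEDEZYYDZYYZEDEZZYYDZYYEDEZYYDZYYEDEZYYDZYYDZZEDEZZYYDZYYDZYYEDEZYYDZYYEDEZYYDZYYZEDEZZYYDZYYEDEZYYDZYYZEDEZZYYDZYYEDEZYYDZYYYYDZZEDEZZYYDZYYDZYYEDEZYYDZYYZEDEZZYYDZYYEDEZYYDZYYYYDZZEDEZZYYDZYYDZYYEDEZYYDZYYZEDEZZYYDZYYEDEZYYDZYYYYEDEZYYDZYYDZZEDEZZYYDZYYDZYYEDEZYYDZYYEDEZYYDZYYZEDEZZYYDZYYEDEZYYDZYYYYDZZEDEZZYYDZYYDZYYEDEZYYDZYYZEDEZZYYDZYYEDEZYYDZYYYYDZZEDEZZYYDZYYDZYYEDEZYYDZYYZEDEZZYYDZYYEDEZYYDZYYZEDEZZYYDZYYEDEZYYDZYYEDEZYYDZYYDZZEDEZZYYDZYYDZYYEDEZYYDZYYEDEZYYDZYYZEDEZZYYDZYYEDEZYYDZYYZEDEZZYYDZYYEDEZYYDZYYYYDZZEDEZZYYDZYYDZYYEDEZYYDZYYZEDEZZYYDZYYEDEZYYDZYYYYDZZEDEZZYYDZYYDZYYEDEZYYDZYYZEDEZZYYDZYYEDEZYYDZYYYYEDEZYYDZYYDZZEDEZZYYDZYYDZYYEDEZYYDZYYEDEZYYDZYYZEDEZZYYDZYYEDEZYYDZYYYYDZZEDEZZYYDZYYDZYYEDEZYYDZYYZEDEZZYYDZYYEDEZYYDZYYYYZEDEZZYYDZYYEDEZYYDZYYEDEZYYDZYYDZZEDEZZYYDZYYDZYYEDEZYYDZYYEDEZYYDZYYZEDEZZYYDZYYEDEZYYDZYYZEDEZZYYDZYYEDEZYYDZYYYYDZZEDEZZYYDZYYDZYYEDEZYYDZYYZEDEZZYYDZYYEDEZYYDZYYYYEDEZYYDZYYDZZEDEZZYYDZYYDZYYEDEZYYDZYYEDEZYYDZYYZEDEZZYYDZYYEDEZYYDZYYYYDZZEDEZZYYDZYYDZYYEDEZYYDZYYZEDEZZYYDZYYEDEZYYDZ

Answer: 176


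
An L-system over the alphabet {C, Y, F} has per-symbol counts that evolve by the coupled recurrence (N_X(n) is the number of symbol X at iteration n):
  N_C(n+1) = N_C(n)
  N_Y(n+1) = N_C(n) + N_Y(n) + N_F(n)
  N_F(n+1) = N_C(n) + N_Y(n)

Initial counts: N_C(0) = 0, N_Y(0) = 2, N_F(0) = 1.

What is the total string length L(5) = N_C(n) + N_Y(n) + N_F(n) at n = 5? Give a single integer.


Answer: 34

Derivation:
Step 0: N_C=0, N_Y=2, N_F=1, L=3
Step 1: N_C=0, N_Y=3, N_F=2, L=5
Step 2: N_C=0, N_Y=5, N_F=3, L=8
Step 3: N_C=0, N_Y=8, N_F=5, L=13
Step 4: N_C=0, N_Y=13, N_F=8, L=21
Step 5: N_C=0, N_Y=21, N_F=13, L=34


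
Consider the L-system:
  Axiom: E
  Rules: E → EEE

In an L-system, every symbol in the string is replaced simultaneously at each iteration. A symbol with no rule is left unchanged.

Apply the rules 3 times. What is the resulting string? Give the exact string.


Step 0: E
Step 1: EEE
Step 2: EEEEEEEEE
Step 3: EEEEEEEEEEEEEEEEEEEEEEEEEEE

Answer: EEEEEEEEEEEEEEEEEEEEEEEEEEE


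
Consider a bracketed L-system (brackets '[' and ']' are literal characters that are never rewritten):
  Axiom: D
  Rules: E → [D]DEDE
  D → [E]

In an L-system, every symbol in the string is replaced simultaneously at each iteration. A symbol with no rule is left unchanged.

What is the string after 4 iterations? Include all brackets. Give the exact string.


Step 0: D
Step 1: [E]
Step 2: [[D]DEDE]
Step 3: [[[E]][E][D]DEDE[E][D]DEDE]
Step 4: [[[[D]DEDE]][[D]DEDE][[E]][E][D]DEDE[E][D]DEDE[[D]DEDE][[E]][E][D]DEDE[E][D]DEDE]

Answer: [[[[D]DEDE]][[D]DEDE][[E]][E][D]DEDE[E][D]DEDE[[D]DEDE][[E]][E][D]DEDE[E][D]DEDE]


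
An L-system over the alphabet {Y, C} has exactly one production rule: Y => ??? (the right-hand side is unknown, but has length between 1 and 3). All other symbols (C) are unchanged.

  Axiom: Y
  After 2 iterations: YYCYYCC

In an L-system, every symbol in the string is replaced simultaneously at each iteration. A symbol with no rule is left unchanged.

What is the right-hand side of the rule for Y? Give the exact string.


Trying Y => YYC:
  Step 0: Y
  Step 1: YYC
  Step 2: YYCYYCC
Matches the given result.

Answer: YYC


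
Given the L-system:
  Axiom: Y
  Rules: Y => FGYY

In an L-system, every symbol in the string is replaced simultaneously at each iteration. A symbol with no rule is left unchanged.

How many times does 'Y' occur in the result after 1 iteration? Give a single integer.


Step 0: Y  (1 'Y')
Step 1: FGYY  (2 'Y')

Answer: 2


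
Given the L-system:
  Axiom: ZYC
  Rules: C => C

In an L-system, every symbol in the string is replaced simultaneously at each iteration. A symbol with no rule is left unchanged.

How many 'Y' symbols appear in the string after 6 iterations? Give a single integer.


Answer: 1

Derivation:
Step 0: ZYC  (1 'Y')
Step 1: ZYC  (1 'Y')
Step 2: ZYC  (1 'Y')
Step 3: ZYC  (1 'Y')
Step 4: ZYC  (1 'Y')
Step 5: ZYC  (1 'Y')
Step 6: ZYC  (1 'Y')


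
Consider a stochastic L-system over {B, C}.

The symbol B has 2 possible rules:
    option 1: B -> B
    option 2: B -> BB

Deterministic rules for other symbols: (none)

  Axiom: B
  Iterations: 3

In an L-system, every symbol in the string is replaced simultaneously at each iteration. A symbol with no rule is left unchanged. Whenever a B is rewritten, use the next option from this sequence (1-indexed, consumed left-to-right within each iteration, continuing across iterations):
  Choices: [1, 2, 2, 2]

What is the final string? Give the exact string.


Step 0: B
Step 1: B  (used choices [1])
Step 2: BB  (used choices [2])
Step 3: BBBB  (used choices [2, 2])

Answer: BBBB


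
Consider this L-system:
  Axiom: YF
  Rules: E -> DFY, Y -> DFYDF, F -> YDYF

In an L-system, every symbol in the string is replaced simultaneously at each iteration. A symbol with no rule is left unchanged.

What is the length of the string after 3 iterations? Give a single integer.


Answer: 93

Derivation:
Step 0: length = 2
Step 1: length = 9
Step 2: length = 30
Step 3: length = 93


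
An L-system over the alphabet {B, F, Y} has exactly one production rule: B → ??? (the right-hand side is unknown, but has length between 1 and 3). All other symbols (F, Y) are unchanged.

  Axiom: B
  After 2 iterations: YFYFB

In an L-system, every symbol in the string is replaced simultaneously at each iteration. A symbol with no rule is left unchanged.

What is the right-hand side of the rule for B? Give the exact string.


Trying B → YFB:
  Step 0: B
  Step 1: YFB
  Step 2: YFYFB
Matches the given result.

Answer: YFB


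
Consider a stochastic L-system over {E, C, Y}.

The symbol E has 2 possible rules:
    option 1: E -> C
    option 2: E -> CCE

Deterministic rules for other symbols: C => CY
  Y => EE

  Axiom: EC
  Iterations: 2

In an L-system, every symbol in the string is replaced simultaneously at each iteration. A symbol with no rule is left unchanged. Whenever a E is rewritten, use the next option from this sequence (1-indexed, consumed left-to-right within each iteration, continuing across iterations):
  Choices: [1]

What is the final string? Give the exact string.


Step 0: EC
Step 1: CCY  (used choices [1])
Step 2: CYCYEE  (used choices [])

Answer: CYCYEE


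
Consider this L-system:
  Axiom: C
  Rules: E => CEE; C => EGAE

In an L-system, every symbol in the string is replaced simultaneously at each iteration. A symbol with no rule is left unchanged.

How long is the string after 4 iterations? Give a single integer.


Step 0: length = 1
Step 1: length = 4
Step 2: length = 8
Step 3: length = 22
Step 4: length = 58

Answer: 58


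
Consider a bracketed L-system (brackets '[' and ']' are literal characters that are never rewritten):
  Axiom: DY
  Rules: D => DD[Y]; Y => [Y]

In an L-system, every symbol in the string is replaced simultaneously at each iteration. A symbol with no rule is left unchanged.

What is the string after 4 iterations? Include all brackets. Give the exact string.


Answer: DD[Y]DD[Y][[Y]]DD[Y]DD[Y][[Y]][[[Y]]]DD[Y]DD[Y][[Y]]DD[Y]DD[Y][[Y]][[[Y]]][[[[Y]]]][[[[Y]]]]

Derivation:
Step 0: DY
Step 1: DD[Y][Y]
Step 2: DD[Y]DD[Y][[Y]][[Y]]
Step 3: DD[Y]DD[Y][[Y]]DD[Y]DD[Y][[Y]][[[Y]]][[[Y]]]
Step 4: DD[Y]DD[Y][[Y]]DD[Y]DD[Y][[Y]][[[Y]]]DD[Y]DD[Y][[Y]]DD[Y]DD[Y][[Y]][[[Y]]][[[[Y]]]][[[[Y]]]]


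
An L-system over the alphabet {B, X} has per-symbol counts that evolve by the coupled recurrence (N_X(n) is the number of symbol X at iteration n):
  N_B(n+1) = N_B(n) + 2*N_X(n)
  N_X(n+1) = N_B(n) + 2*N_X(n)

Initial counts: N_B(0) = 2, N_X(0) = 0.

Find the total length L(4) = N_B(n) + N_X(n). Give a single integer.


Step 0: N_B=2, N_X=0, L=2
Step 1: N_B=2, N_X=2, L=4
Step 2: N_B=6, N_X=6, L=12
Step 3: N_B=18, N_X=18, L=36
Step 4: N_B=54, N_X=54, L=108

Answer: 108


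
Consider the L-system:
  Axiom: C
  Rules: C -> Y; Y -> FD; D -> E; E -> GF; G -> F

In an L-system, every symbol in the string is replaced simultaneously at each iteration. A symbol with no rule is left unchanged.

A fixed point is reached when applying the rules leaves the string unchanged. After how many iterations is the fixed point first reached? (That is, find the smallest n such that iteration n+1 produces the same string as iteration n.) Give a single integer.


Answer: 5

Derivation:
Step 0: C
Step 1: Y
Step 2: FD
Step 3: FE
Step 4: FGF
Step 5: FFF
Step 6: FFF  (unchanged — fixed point at step 5)


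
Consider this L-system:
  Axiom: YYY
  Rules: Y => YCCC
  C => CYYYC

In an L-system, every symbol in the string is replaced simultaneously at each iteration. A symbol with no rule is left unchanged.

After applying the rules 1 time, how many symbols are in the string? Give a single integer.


Step 0: length = 3
Step 1: length = 12

Answer: 12


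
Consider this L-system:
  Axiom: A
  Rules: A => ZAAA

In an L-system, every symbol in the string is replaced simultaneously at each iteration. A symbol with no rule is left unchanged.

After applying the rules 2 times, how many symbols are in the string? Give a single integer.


Step 0: length = 1
Step 1: length = 4
Step 2: length = 13

Answer: 13


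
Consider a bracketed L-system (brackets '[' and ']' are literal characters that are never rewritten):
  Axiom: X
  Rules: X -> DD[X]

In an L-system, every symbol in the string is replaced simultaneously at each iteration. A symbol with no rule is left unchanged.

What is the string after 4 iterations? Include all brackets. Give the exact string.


Answer: DD[DD[DD[DD[X]]]]

Derivation:
Step 0: X
Step 1: DD[X]
Step 2: DD[DD[X]]
Step 3: DD[DD[DD[X]]]
Step 4: DD[DD[DD[DD[X]]]]


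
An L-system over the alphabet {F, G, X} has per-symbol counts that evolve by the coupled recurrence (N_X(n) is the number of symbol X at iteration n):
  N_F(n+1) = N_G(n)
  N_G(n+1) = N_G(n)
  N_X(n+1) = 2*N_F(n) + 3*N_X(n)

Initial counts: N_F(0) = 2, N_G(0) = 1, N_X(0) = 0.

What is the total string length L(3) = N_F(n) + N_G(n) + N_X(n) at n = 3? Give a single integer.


Step 0: N_F=2, N_G=1, N_X=0, L=3
Step 1: N_F=1, N_G=1, N_X=4, L=6
Step 2: N_F=1, N_G=1, N_X=14, L=16
Step 3: N_F=1, N_G=1, N_X=44, L=46

Answer: 46


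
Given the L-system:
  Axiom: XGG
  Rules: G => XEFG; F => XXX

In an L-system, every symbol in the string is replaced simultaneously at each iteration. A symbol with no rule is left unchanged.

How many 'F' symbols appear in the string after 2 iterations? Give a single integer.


Step 0: XGG  (0 'F')
Step 1: XXEFGXEFG  (2 'F')
Step 2: XXEXXXXEFGXEXXXXEFG  (2 'F')

Answer: 2


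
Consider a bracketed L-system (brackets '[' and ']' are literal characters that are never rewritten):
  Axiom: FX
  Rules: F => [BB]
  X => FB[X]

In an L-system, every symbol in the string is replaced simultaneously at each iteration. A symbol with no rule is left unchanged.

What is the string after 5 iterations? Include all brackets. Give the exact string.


Answer: [BB][BB]B[[BB]B[[BB]B[[BB]B[FB[X]]]]]

Derivation:
Step 0: FX
Step 1: [BB]FB[X]
Step 2: [BB][BB]B[FB[X]]
Step 3: [BB][BB]B[[BB]B[FB[X]]]
Step 4: [BB][BB]B[[BB]B[[BB]B[FB[X]]]]
Step 5: [BB][BB]B[[BB]B[[BB]B[[BB]B[FB[X]]]]]


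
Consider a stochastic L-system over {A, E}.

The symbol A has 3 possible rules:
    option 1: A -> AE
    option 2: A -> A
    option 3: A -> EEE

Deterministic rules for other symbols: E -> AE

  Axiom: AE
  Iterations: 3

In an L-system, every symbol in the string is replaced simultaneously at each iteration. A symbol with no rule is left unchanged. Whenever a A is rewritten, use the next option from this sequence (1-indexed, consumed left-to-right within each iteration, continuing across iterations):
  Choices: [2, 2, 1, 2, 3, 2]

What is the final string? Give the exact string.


Step 0: AE
Step 1: AAE  (used choices [2])
Step 2: AAEAE  (used choices [2, 1])
Step 3: AEEEAEAAE  (used choices [2, 3, 2])

Answer: AEEEAEAAE


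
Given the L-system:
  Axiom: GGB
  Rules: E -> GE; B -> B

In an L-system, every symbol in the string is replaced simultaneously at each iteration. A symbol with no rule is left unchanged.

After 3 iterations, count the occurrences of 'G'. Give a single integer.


Step 0: GGB  (2 'G')
Step 1: GGB  (2 'G')
Step 2: GGB  (2 'G')
Step 3: GGB  (2 'G')

Answer: 2


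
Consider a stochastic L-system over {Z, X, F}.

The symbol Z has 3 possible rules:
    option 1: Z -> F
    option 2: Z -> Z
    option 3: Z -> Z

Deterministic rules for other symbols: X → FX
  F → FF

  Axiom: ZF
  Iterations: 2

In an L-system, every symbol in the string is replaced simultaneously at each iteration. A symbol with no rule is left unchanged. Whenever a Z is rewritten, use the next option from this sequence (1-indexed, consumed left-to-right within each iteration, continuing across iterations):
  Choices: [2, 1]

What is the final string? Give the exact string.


Answer: FFFFF

Derivation:
Step 0: ZF
Step 1: ZFF  (used choices [2])
Step 2: FFFFF  (used choices [1])


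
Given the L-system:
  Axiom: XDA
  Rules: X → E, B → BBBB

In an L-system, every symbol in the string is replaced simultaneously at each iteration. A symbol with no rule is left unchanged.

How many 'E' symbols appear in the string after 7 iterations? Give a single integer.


Answer: 1

Derivation:
Step 0: XDA  (0 'E')
Step 1: EDA  (1 'E')
Step 2: EDA  (1 'E')
Step 3: EDA  (1 'E')
Step 4: EDA  (1 'E')
Step 5: EDA  (1 'E')
Step 6: EDA  (1 'E')
Step 7: EDA  (1 'E')


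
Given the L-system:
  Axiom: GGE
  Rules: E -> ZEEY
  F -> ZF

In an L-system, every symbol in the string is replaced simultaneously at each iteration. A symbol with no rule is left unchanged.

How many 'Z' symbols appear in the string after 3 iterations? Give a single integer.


Step 0: GGE  (0 'Z')
Step 1: GGZEEY  (1 'Z')
Step 2: GGZZEEYZEEYY  (3 'Z')
Step 3: GGZZZEEYZEEYYZZEEYZEEYYY  (7 'Z')

Answer: 7


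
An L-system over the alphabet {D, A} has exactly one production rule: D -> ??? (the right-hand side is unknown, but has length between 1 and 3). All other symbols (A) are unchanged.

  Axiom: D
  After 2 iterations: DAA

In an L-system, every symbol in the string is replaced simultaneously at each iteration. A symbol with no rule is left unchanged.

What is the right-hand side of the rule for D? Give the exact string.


Trying D -> DA:
  Step 0: D
  Step 1: DA
  Step 2: DAA
Matches the given result.

Answer: DA


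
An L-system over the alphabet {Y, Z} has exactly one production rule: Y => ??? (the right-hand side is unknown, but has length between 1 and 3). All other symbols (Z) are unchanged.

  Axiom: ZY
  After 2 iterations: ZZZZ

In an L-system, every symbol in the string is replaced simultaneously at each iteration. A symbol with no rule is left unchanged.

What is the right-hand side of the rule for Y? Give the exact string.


Trying Y => ZZZ:
  Step 0: ZY
  Step 1: ZZZZ
  Step 2: ZZZZ
Matches the given result.

Answer: ZZZ


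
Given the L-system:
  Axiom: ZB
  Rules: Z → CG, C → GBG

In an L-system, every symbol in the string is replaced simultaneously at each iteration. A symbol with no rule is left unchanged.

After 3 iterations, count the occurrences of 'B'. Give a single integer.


Answer: 2

Derivation:
Step 0: ZB  (1 'B')
Step 1: CGB  (1 'B')
Step 2: GBGGB  (2 'B')
Step 3: GBGGB  (2 'B')


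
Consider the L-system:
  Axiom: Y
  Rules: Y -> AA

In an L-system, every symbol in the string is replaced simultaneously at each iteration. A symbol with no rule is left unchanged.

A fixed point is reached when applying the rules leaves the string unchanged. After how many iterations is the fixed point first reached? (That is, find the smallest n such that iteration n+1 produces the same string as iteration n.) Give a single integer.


Step 0: Y
Step 1: AA
Step 2: AA  (unchanged — fixed point at step 1)

Answer: 1


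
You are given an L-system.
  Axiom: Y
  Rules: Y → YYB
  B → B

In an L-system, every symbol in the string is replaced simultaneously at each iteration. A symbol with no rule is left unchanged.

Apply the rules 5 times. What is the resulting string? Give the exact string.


Step 0: Y
Step 1: YYB
Step 2: YYBYYBB
Step 3: YYBYYBBYYBYYBBB
Step 4: YYBYYBBYYBYYBBBYYBYYBBYYBYYBBBB
Step 5: YYBYYBBYYBYYBBBYYBYYBBYYBYYBBBBYYBYYBBYYBYYBBBYYBYYBBYYBYYBBBBB

Answer: YYBYYBBYYBYYBBBYYBYYBBYYBYYBBBBYYBYYBBYYBYYBBBYYBYYBBYYBYYBBBBB


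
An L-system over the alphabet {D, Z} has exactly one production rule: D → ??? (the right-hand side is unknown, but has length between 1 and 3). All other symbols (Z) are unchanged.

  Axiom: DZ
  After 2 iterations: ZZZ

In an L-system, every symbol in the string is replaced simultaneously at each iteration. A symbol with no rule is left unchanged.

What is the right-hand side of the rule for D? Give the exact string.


Trying D → ZZ:
  Step 0: DZ
  Step 1: ZZZ
  Step 2: ZZZ
Matches the given result.

Answer: ZZ


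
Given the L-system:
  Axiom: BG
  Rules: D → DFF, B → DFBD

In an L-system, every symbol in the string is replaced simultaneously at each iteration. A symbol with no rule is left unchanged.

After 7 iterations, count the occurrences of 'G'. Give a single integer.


Answer: 1

Derivation:
Step 0: BG  (1 'G')
Step 1: DFBDG  (1 'G')
Step 2: DFFFDFBDDFFG  (1 'G')
Step 3: DFFFFFDFFFDFBDDFFDFFFFG  (1 'G')
Step 4: DFFFFFFFDFFFFFDFFFDFBDDFFDFFFFDFFFFFFG  (1 'G')
Step 5: DFFFFFFFFFDFFFFFFFDFFFFFDFFFDFBDDFFDFFFFDFFFFFFDFFFFFFFFG  (1 'G')
Step 6: DFFFFFFFFFFFDFFFFFFFFFDFFFFFFFDFFFFFDFFFDFBDDFFDFFFFDFFFFFFDFFFFFFFFDFFFFFFFFFFG  (1 'G')
Step 7: DFFFFFFFFFFFFFDFFFFFFFFFFFDFFFFFFFFFDFFFFFFFDFFFFFDFFFDFBDDFFDFFFFDFFFFFFDFFFFFFFFDFFFFFFFFFFDFFFFFFFFFFFFG  (1 'G')


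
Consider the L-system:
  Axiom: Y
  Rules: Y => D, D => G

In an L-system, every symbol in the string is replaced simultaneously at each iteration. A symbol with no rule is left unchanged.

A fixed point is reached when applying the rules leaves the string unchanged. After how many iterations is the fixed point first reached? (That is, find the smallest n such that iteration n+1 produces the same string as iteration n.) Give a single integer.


Step 0: Y
Step 1: D
Step 2: G
Step 3: G  (unchanged — fixed point at step 2)

Answer: 2


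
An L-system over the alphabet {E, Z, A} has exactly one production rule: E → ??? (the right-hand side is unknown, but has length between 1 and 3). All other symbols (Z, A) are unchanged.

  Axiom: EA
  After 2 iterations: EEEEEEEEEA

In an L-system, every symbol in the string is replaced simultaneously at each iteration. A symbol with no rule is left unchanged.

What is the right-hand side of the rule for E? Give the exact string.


Answer: EEE

Derivation:
Trying E → EEE:
  Step 0: EA
  Step 1: EEEA
  Step 2: EEEEEEEEEA
Matches the given result.


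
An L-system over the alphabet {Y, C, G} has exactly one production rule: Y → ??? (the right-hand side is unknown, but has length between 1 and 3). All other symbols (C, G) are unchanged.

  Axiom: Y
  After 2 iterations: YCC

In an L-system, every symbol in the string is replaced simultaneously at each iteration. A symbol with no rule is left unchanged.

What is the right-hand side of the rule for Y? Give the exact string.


Trying Y → YC:
  Step 0: Y
  Step 1: YC
  Step 2: YCC
Matches the given result.

Answer: YC


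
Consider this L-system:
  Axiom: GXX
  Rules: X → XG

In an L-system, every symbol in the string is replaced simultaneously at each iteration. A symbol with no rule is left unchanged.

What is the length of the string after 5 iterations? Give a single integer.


Step 0: length = 3
Step 1: length = 5
Step 2: length = 7
Step 3: length = 9
Step 4: length = 11
Step 5: length = 13

Answer: 13


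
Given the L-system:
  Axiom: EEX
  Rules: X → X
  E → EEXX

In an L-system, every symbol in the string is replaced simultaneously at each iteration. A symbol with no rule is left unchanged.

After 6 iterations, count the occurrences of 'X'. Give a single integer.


Answer: 253

Derivation:
Step 0: EEX  (1 'X')
Step 1: EEXXEEXXX  (5 'X')
Step 2: EEXXEEXXXXEEXXEEXXXXX  (13 'X')
Step 3: EEXXEEXXXXEEXXEEXXXXXXEEXXEEXXXXEEXXEEXXXXXXX  (29 'X')
Step 4: EEXXEEXXXXEEXXEEXXXXXXEEXXEEXXXXEEXXEEXXXXXXXXEEXXEEXXXXEEXXEEXXXXXXEEXXEEXXXXEEXXEEXXXXXXXXX  (61 'X')
Step 5: EEXXEEXXXXEEXXEEXXXXXXEEXXEEXXXXEEXXEEXXXXXXXXEEXXEEXXXXEEXXEEXXXXXXEEXXEEXXXXEEXXEEXXXXXXXXXXEEXXEEXXXXEEXXEEXXXXXXEEXXEEXXXXEEXXEEXXXXXXXXEEXXEEXXXXEEXXEEXXXXXXEEXXEEXXXXEEXXEEXXXXXXXXXXX  (125 'X')
Step 6: EEXXEEXXXXEEXXEEXXXXXXEEXXEEXXXXEEXXEEXXXXXXXXEEXXEEXXXXEEXXEEXXXXXXEEXXEEXXXXEEXXEEXXXXXXXXXXEEXXEEXXXXEEXXEEXXXXXXEEXXEEXXXXEEXXEEXXXXXXXXEEXXEEXXXXEEXXEEXXXXXXEEXXEEXXXXEEXXEEXXXXXXXXXXXXEEXXEEXXXXEEXXEEXXXXXXEEXXEEXXXXEEXXEEXXXXXXXXEEXXEEXXXXEEXXEEXXXXXXEEXXEEXXXXEEXXEEXXXXXXXXXXEEXXEEXXXXEEXXEEXXXXXXEEXXEEXXXXEEXXEEXXXXXXXXEEXXEEXXXXEEXXEEXXXXXXEEXXEEXXXXEEXXEEXXXXXXXXXXXXX  (253 'X')


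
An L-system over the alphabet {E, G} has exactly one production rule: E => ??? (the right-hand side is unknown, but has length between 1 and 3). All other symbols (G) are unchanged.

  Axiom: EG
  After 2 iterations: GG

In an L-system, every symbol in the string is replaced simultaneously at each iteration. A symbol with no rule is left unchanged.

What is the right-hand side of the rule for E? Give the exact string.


Answer: G

Derivation:
Trying E => G:
  Step 0: EG
  Step 1: GG
  Step 2: GG
Matches the given result.


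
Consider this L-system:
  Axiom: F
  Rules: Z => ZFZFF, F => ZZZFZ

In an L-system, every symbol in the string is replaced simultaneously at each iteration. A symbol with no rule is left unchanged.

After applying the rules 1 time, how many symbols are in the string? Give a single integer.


Answer: 5

Derivation:
Step 0: length = 1
Step 1: length = 5
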